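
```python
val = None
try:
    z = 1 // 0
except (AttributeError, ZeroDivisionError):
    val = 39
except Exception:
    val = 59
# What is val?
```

Step-by-step execution trace:
1. `z = 1 // 0` raises ZeroDivisionError.
2. `except (AttributeError, ZeroDivisionError)` matches (ZeroDivisionError is in the tuple) → val = 39.
3. `except Exception` is not reached.
Result: 39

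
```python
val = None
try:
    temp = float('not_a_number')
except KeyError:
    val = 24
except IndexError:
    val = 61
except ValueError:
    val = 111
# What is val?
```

Step-by-step execution trace:
1. `temp = float('not_a_number')` raises ValueError.
2. `except KeyError` does not match ValueError; skipped.
3. `except IndexError` does not match ValueError; skipped.
4. `except ValueError` matches → val = 111.
Result: 111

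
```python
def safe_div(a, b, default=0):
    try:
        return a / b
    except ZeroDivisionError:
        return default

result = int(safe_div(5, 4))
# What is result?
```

Step-by-step execution trace:
1. `safe_div(5, 4)` enters try: `return 5 / 4` → returns 1.25. No exception raised.
2. `except ZeroDivisionError` is skipped.
3. `int(1.25)` → 1 → result = 1.
Result: 1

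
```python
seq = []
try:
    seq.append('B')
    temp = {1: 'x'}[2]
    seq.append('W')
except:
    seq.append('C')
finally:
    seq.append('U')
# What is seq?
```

Step-by-step execution trace:
1. try: `seq.append('B')` → seq = ['B'].
2. `temp = {1: 'x'}[2]` raises KeyError; `seq.append('W')` is not reached.
3. bare `except` matches → `seq.append('C')` → seq = ['B', 'C'].
4. finally always runs: `seq.append('U')` → seq = ['B', 'C', 'U'].
Result: ['B', 'C', 'U']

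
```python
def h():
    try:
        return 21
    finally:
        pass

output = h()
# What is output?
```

Step-by-step execution trace:
1. `h()` enters try: `return 21` sets pending return value 21.
2. Before returning, `finally: pass` runs (no effect).
3. h() returns 21 → output = 21.
Result: 21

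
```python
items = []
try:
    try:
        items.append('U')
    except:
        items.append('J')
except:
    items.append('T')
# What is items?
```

Step-by-step execution trace:
1. Inner try: `items.append('U')` → items = ['U']. No exception raised.
2. Inner `except` is skipped.
3. Inner try completes normally; outer `except` is skipped.
Result: ['U']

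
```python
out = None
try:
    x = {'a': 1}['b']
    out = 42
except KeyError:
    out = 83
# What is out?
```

Step-by-step execution trace:
1. `x = {'a': 1}['b']` raises KeyError.
2. `out = 42` is not reached.
3. `except KeyError` matches → out = 83.
Result: 83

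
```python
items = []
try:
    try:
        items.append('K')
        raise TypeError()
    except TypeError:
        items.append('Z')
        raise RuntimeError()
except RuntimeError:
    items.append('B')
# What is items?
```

Step-by-step execution trace:
1. Inner try: `items.append('K')` → items = ['K'].
2. `raise TypeError()` raises TypeError.
3. Inner `except TypeError` matches → `items.append('Z')` → items = ['K', 'Z'].
4. `raise RuntimeError()` raises RuntimeError; propagates to outer try.
5. Outer `except RuntimeError` matches → `items.append('B')` → items = ['K', 'Z', 'B'].
Result: ['K', 'Z', 'B']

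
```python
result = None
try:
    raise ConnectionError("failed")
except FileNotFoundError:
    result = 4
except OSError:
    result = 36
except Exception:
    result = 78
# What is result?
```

Step-by-step execution trace:
1. `raise ConnectionError(...)` raises ConnectionError.
2. `except FileNotFoundError` does not match (ConnectionError is not a subclass of FileNotFoundError); skipped.
3. `except OSError` matches (ConnectionError is a subclass of OSError) → result = 36.
4. `except Exception` is not reached.
Result: 36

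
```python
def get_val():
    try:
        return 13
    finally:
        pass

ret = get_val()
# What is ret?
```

Step-by-step execution trace:
1. `get_val()` enters try: `return 13` sets pending return value 13.
2. Before returning, `finally: pass` runs (no effect).
3. get_val() returns 13 → ret = 13.
Result: 13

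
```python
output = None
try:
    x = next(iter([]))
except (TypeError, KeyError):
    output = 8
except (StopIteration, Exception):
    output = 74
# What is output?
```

Step-by-step execution trace:
1. `x = next(iter([]))` raises StopIteration.
2. `except (TypeError, KeyError)` does not match StopIteration; skipped.
3. `except (StopIteration, Exception)` matches (StopIteration is in the tuple) → output = 74.
Result: 74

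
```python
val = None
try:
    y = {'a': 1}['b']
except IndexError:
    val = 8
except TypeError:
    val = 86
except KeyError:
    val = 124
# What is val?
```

Step-by-step execution trace:
1. `y = {'a': 1}['b']` raises KeyError.
2. `except IndexError` does not match KeyError; skipped.
3. `except TypeError` does not match KeyError; skipped.
4. `except KeyError` matches → val = 124.
Result: 124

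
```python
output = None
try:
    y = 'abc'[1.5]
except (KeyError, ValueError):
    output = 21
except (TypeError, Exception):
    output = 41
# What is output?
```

Step-by-step execution trace:
1. `y = 'abc'[1.5]` raises TypeError.
2. `except (KeyError, ValueError)` does not match TypeError; skipped.
3. `except (TypeError, Exception)` matches (TypeError is in the tuple) → output = 41.
Result: 41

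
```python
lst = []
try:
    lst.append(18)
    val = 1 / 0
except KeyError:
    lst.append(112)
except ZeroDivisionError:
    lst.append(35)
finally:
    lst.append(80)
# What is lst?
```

Step-by-step execution trace:
1. try: `lst.append(18)` → lst = [18].
2. `val = 1 / 0` raises ZeroDivisionError.
3. `except KeyError` does not match ZeroDivisionError; skipped.
4. `except ZeroDivisionError` matches → `lst.append(35)` → lst = [18, 35].
5. finally always runs: `lst.append(80)` → lst = [18, 35, 80].
Result: [18, 35, 80]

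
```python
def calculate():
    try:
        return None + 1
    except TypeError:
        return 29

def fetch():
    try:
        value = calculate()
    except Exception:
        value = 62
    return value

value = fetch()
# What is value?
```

Step-by-step execution trace:
1. `fetch()` calls `calculate()`.
2. In calculate: `None + 1` raises TypeError; `except TypeError` catches it → returns 29.
3. In fetch: `value = calculate()` → value = 29. No exception reaches fetch.
4. `except Exception` is skipped; fetch returns 29.
5. value = 29.
Result: 29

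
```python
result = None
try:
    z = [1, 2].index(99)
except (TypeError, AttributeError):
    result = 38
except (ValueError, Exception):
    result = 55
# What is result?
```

Step-by-step execution trace:
1. `z = [1, 2].index(99)` raises ValueError.
2. `except (TypeError, AttributeError)` does not match ValueError; skipped.
3. `except (ValueError, Exception)` matches (ValueError is in the tuple) → result = 55.
Result: 55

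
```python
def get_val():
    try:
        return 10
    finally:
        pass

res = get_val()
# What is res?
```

Step-by-step execution trace:
1. `get_val()` enters try: `return 10` sets pending return value 10.
2. Before returning, `finally: pass` runs (no effect).
3. get_val() returns 10 → res = 10.
Result: 10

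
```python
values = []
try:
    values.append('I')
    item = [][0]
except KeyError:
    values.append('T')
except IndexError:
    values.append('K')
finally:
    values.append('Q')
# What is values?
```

Step-by-step execution trace:
1. try: `values.append('I')` → values = ['I'].
2. `item = [][0]` raises IndexError.
3. `except KeyError` does not match IndexError; skipped.
4. `except IndexError` matches → `values.append('K')` → values = ['I', 'K'].
5. finally always runs: `values.append('Q')` → values = ['I', 'K', 'Q'].
Result: ['I', 'K', 'Q']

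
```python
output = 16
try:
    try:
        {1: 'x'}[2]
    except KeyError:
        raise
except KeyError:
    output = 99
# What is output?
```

Step-by-step execution trace:
1. Inner try: `{1: 'x'}[2]` raises KeyError.
2. Inner `except KeyError` matches; bare `raise` re-raises the same KeyError.
3. Outer `except KeyError` matches → output = 99.
Result: 99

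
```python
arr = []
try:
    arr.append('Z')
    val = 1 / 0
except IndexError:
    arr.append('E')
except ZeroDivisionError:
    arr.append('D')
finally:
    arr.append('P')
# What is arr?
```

Step-by-step execution trace:
1. try: `arr.append('Z')` → arr = ['Z'].
2. `val = 1 / 0` raises ZeroDivisionError.
3. `except IndexError` does not match ZeroDivisionError; skipped.
4. `except ZeroDivisionError` matches → `arr.append('D')` → arr = ['Z', 'D'].
5. finally always runs: `arr.append('P')` → arr = ['Z', 'D', 'P'].
Result: ['Z', 'D', 'P']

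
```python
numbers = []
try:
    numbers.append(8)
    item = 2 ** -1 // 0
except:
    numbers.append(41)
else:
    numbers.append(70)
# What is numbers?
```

Step-by-step execution trace:
1. try: `numbers.append(8)` → numbers = [8].
2. `item = 2 ** -1 // 0` raises ZeroDivisionError.
3. bare `except` matches → `numbers.append(41)` → numbers = [8, 41].
4. `else` is skipped (an exception was raised).
Result: [8, 41]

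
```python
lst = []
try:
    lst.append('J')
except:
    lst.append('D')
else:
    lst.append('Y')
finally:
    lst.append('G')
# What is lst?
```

Step-by-step execution trace:
1. try: `lst.append('J')` → lst = ['J']. No exception raised.
2. `except` is skipped.
3. `else` runs: `lst.append('Y')` → lst = ['J', 'Y'].
4. `finally` always runs: `lst.append('G')` → lst = ['J', 'Y', 'G'].
Result: ['J', 'Y', 'G']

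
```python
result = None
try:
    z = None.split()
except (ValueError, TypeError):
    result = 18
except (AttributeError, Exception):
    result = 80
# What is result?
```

Step-by-step execution trace:
1. `z = None.split()` raises AttributeError.
2. `except (ValueError, TypeError)` does not match AttributeError; skipped.
3. `except (AttributeError, Exception)` matches (AttributeError is in the tuple) → result = 80.
Result: 80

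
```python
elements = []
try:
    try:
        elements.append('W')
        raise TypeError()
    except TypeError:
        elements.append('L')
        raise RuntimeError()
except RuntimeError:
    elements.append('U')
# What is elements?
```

Step-by-step execution trace:
1. Inner try: `elements.append('W')` → elements = ['W'].
2. `raise TypeError()` raises TypeError.
3. Inner `except TypeError` matches → `elements.append('L')` → elements = ['W', 'L'].
4. `raise RuntimeError()` raises RuntimeError; propagates to outer try.
5. Outer `except RuntimeError` matches → `elements.append('U')` → elements = ['W', 'L', 'U'].
Result: ['W', 'L', 'U']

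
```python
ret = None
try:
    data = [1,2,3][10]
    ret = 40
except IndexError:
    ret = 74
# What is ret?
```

Step-by-step execution trace:
1. `data = [1,2,3][10]` raises IndexError.
2. `ret = 40` is not reached.
3. `except IndexError` matches → ret = 74.
Result: 74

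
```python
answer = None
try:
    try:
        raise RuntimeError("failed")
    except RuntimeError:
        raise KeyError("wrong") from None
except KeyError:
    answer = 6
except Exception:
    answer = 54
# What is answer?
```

Step-by-step execution trace:
1. Inner try raises RuntimeError; inner `except RuntimeError` catches it.
2. `raise KeyError(...) from None` raises KeyError (from None suppresses __context__, but the active exception is still KeyError).
3. Outer `except KeyError` matches → answer = 6.
4. `except Exception` is not reached.
Result: 6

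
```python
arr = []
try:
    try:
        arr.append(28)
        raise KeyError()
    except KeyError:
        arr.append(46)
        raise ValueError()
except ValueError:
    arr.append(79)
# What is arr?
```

Step-by-step execution trace:
1. Inner try: `arr.append(28)` → arr = [28].
2. `raise KeyError()` raises KeyError.
3. Inner `except KeyError` matches → `arr.append(46)` → arr = [28, 46].
4. `raise ValueError()` raises ValueError; propagates to outer try.
5. Outer `except ValueError` matches → `arr.append(79)` → arr = [28, 46, 79].
Result: [28, 46, 79]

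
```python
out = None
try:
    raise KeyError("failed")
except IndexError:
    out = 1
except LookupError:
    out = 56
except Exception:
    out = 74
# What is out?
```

Step-by-step execution trace:
1. `raise KeyError(...)` raises KeyError.
2. `except IndexError` does not match (KeyError is not a subclass of IndexError); skipped.
3. `except LookupError` matches (KeyError is a subclass of LookupError) → out = 56.
4. `except Exception` is not reached.
Result: 56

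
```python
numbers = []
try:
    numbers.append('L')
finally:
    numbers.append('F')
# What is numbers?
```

Step-by-step execution trace:
1. try: `numbers.append('L')` → numbers = ['L'].
2. The try body completes without raising.
3. finally always runs: `numbers.append('F')` → numbers = ['L', 'F'].
Result: ['L', 'F']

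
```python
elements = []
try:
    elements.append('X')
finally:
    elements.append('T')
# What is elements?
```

Step-by-step execution trace:
1. try: `elements.append('X')` → elements = ['X'].
2. The try body completes without raising.
3. finally always runs: `elements.append('T')` → elements = ['X', 'T'].
Result: ['X', 'T']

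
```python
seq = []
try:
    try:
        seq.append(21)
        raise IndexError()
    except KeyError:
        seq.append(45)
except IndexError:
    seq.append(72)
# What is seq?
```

Step-by-step execution trace:
1. Inner try: `seq.append(21)` → seq = [21].
2. `raise IndexError()` raises IndexError.
3. Inner `except KeyError` does not match IndexError; exception propagates to outer try.
4. Outer `except IndexError` matches → `seq.append(72)` → seq = [21, 72].
Result: [21, 72]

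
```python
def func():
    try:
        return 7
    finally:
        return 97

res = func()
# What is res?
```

Step-by-step execution trace:
1. `func()` enters try: `return 7` sets pending return value 7.
2. Before returning, `finally: return 97` runs and overrides the pending return.
3. func() returns 97 → res = 97.
Result: 97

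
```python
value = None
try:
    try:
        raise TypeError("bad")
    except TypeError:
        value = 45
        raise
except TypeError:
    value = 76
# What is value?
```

Step-by-step execution trace:
1. Inner try: `raise TypeError("bad")` raises TypeError.
2. Inner `except TypeError` matches → value = 45.
3. bare `raise` re-raises the same TypeError.
4. Outer `except TypeError` matches → value = 76.
Result: 76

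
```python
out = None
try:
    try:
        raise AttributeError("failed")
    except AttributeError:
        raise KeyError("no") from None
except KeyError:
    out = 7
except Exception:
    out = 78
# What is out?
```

Step-by-step execution trace:
1. Inner try raises AttributeError; inner `except AttributeError` catches it.
2. `raise KeyError(...) from None` raises KeyError (from None suppresses __context__, but the active exception is still KeyError).
3. Outer `except KeyError` matches → out = 7.
4. `except Exception` is not reached.
Result: 7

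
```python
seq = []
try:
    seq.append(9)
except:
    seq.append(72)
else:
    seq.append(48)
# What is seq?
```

Step-by-step execution trace:
1. try: `seq.append(9)` → seq = [9]. No exception raised.
2. `except` is skipped.
3. `else` runs (try completed without exception): `seq.append(48)` → seq = [9, 48].
Result: [9, 48]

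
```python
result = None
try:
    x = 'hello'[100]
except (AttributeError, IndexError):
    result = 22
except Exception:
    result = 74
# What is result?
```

Step-by-step execution trace:
1. `x = 'hello'[100]` raises IndexError.
2. `except (AttributeError, IndexError)` matches (IndexError is in the tuple) → result = 22.
3. `except Exception` is not reached.
Result: 22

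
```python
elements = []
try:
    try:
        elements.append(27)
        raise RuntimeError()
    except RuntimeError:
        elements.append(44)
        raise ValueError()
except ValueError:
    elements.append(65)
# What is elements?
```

Step-by-step execution trace:
1. Inner try: `elements.append(27)` → elements = [27].
2. `raise RuntimeError()` raises RuntimeError.
3. Inner `except RuntimeError` matches → `elements.append(44)` → elements = [27, 44].
4. `raise ValueError()` raises ValueError; propagates to outer try.
5. Outer `except ValueError` matches → `elements.append(65)` → elements = [27, 44, 65].
Result: [27, 44, 65]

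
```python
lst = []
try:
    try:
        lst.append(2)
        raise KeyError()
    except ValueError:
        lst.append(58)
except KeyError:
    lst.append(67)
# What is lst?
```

Step-by-step execution trace:
1. Inner try: `lst.append(2)` → lst = [2].
2. `raise KeyError()` raises KeyError.
3. Inner `except ValueError` does not match KeyError; exception propagates to outer try.
4. Outer `except KeyError` matches → `lst.append(67)` → lst = [2, 67].
Result: [2, 67]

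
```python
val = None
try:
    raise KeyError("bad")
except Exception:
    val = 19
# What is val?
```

Step-by-step execution trace:
1. `raise KeyError(...)` raises KeyError.
2. `except Exception` matches (KeyError is a subclass of Exception) → val = 19.
Result: 19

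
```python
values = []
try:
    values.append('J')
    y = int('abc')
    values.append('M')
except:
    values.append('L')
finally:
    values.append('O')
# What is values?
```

Step-by-step execution trace:
1. try: `values.append('J')` → values = ['J'].
2. `y = int('abc')` raises ValueError; `values.append('M')` is not reached.
3. bare `except` matches → `values.append('L')` → values = ['J', 'L'].
4. finally always runs: `values.append('O')` → values = ['J', 'L', 'O'].
Result: ['J', 'L', 'O']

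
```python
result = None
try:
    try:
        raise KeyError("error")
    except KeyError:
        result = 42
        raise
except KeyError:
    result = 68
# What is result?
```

Step-by-step execution trace:
1. Inner try: `raise KeyError("error")` raises KeyError.
2. Inner `except KeyError` matches → result = 42.
3. bare `raise` re-raises the same KeyError.
4. Outer `except KeyError` matches → result = 68.
Result: 68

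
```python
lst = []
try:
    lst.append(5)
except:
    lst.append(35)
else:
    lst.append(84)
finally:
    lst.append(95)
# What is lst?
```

Step-by-step execution trace:
1. try: `lst.append(5)` → lst = [5]. No exception raised.
2. `except` is skipped.
3. `else` runs: `lst.append(84)` → lst = [5, 84].
4. `finally` always runs: `lst.append(95)` → lst = [5, 84, 95].
Result: [5, 84, 95]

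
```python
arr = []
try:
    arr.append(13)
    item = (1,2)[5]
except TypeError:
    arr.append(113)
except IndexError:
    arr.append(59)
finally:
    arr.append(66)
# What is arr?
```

Step-by-step execution trace:
1. try: `arr.append(13)` → arr = [13].
2. `item = (1,2)[5]` raises IndexError.
3. `except TypeError` does not match IndexError; skipped.
4. `except IndexError` matches → `arr.append(59)` → arr = [13, 59].
5. finally always runs: `arr.append(66)` → arr = [13, 59, 66].
Result: [13, 59, 66]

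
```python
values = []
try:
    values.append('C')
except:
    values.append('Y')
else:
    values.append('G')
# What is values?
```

Step-by-step execution trace:
1. try: `values.append('C')` → values = ['C']. No exception raised.
2. `except` is skipped.
3. `else` runs (try completed without exception): `values.append('G')` → values = ['C', 'G'].
Result: ['C', 'G']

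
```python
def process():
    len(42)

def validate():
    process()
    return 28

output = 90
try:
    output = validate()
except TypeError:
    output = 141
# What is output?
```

Step-by-step execution trace:
1. output starts at 90.
2. try: `validate()` calls `process()`.
3. `process()` evaluates `len(42)`, which raises TypeError; it propagates through validate (uncaught).
4. `return 28` in validate is not reached; the assignment to output does not complete.
5. `except TypeError` matches → output = 141.
Result: 141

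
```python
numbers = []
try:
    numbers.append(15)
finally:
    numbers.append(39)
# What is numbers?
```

Step-by-step execution trace:
1. try: `numbers.append(15)` → numbers = [15].
2. The try body completes without raising.
3. finally always runs: `numbers.append(39)` → numbers = [15, 39].
Result: [15, 39]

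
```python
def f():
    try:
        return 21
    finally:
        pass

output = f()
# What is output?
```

Step-by-step execution trace:
1. `f()` enters try: `return 21` sets pending return value 21.
2. Before returning, `finally: pass` runs (no effect).
3. f() returns 21 → output = 21.
Result: 21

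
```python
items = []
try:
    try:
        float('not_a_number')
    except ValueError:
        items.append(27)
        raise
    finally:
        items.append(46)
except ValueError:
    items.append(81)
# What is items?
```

Step-by-step execution trace:
1. Inner try: `float('not_a_number')` raises ValueError.
2. Inner `except ValueError` matches → `items.append(27)` → items = [27].
3. bare `raise` re-raises ValueError.
4. Inner `finally` runs during unwinding: `items.append(46)` → items = [27, 46].
5. Outer `except ValueError` matches → `items.append(81)` → items = [27, 46, 81].
Result: [27, 46, 81]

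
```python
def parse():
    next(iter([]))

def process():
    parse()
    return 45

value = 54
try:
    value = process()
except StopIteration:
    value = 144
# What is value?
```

Step-by-step execution trace:
1. value starts at 54.
2. try: `process()` calls `parse()`.
3. `parse()` evaluates `next(iter([]))`, which raises StopIteration; it propagates through process (uncaught).
4. `return 45` in process is not reached; the assignment to value does not complete.
5. `except StopIteration` matches → value = 144.
Result: 144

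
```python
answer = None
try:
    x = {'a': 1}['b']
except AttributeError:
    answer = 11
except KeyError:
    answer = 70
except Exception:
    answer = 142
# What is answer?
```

Step-by-step execution trace:
1. `x = {'a': 1}['b']` raises KeyError.
2. `except AttributeError` does not match KeyError; skipped.
3. `except KeyError` matches → answer = 70.
4. Remaining except clauses are skipped.
Result: 70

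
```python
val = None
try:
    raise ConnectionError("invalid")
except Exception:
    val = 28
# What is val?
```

Step-by-step execution trace:
1. `raise ConnectionError(...)` raises ConnectionError.
2. `except Exception` matches (ConnectionError is a subclass of Exception) → val = 28.
Result: 28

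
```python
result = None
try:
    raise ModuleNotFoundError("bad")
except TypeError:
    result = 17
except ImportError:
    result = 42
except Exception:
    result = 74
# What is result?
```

Step-by-step execution trace:
1. `raise ModuleNotFoundError(...)` raises ModuleNotFoundError.
2. `except TypeError` does not match (ModuleNotFoundError is not a subclass of TypeError); skipped.
3. `except ImportError` matches (ModuleNotFoundError is a subclass of ImportError) → result = 42.
4. `except Exception` is not reached.
Result: 42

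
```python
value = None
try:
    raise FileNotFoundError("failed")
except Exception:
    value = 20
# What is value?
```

Step-by-step execution trace:
1. `raise FileNotFoundError(...)` raises FileNotFoundError.
2. `except Exception` matches (FileNotFoundError is a subclass of Exception) → value = 20.
Result: 20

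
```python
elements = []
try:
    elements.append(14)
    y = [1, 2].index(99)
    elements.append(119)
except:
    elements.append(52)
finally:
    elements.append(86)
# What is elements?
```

Step-by-step execution trace:
1. try: `elements.append(14)` → elements = [14].
2. `y = [1, 2].index(99)` raises ValueError; `elements.append(119)` is not reached.
3. bare `except` matches → `elements.append(52)` → elements = [14, 52].
4. finally always runs: `elements.append(86)` → elements = [14, 52, 86].
Result: [14, 52, 86]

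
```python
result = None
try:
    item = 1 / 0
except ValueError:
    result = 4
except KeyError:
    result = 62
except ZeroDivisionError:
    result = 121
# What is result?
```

Step-by-step execution trace:
1. `item = 1 / 0` raises ZeroDivisionError.
2. `except ValueError` does not match ZeroDivisionError; skipped.
3. `except KeyError` does not match ZeroDivisionError; skipped.
4. `except ZeroDivisionError` matches → result = 121.
Result: 121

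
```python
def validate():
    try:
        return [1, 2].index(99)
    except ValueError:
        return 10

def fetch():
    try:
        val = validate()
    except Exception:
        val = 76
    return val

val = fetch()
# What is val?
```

Step-by-step execution trace:
1. `fetch()` calls `validate()`.
2. In validate: `[1, 2].index(99)` raises ValueError; `except ValueError` catches it → returns 10.
3. In fetch: `val = validate()` → val = 10. No exception reaches fetch.
4. `except Exception` is skipped; fetch returns 10.
5. val = 10.
Result: 10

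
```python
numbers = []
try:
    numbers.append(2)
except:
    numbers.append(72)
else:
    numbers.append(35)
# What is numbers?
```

Step-by-step execution trace:
1. try: `numbers.append(2)` → numbers = [2]. No exception raised.
2. `except` is skipped.
3. `else` runs (try completed without exception): `numbers.append(35)` → numbers = [2, 35].
Result: [2, 35]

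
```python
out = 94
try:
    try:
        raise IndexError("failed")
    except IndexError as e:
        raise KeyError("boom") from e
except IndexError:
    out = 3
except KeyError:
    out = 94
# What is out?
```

Step-by-step execution trace:
1. Inner try raises IndexError; inner `except IndexError as e` catches it.
2. `raise KeyError(...) from e` raises KeyError (IndexError is attached as __cause__, but only KeyError is active).
3. Outer `except IndexError` does not match KeyError; skipped.
4. Outer `except KeyError` matches → out = 94.
Result: 94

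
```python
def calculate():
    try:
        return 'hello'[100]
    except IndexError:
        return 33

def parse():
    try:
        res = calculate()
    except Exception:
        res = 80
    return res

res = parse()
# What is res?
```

Step-by-step execution trace:
1. `parse()` calls `calculate()`.
2. In calculate: `'hello'[100]` raises IndexError; `except IndexError` catches it → returns 33.
3. In parse: `res = calculate()` → res = 33. No exception reaches parse.
4. `except Exception` is skipped; parse returns 33.
5. res = 33.
Result: 33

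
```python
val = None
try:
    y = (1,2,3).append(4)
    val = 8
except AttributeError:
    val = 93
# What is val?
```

Step-by-step execution trace:
1. `y = (1,2,3).append(4)` raises AttributeError.
2. `val = 8` is not reached.
3. `except AttributeError` matches → val = 93.
Result: 93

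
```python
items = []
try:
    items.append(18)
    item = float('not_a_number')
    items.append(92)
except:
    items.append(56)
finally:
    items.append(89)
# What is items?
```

Step-by-step execution trace:
1. try: `items.append(18)` → items = [18].
2. `item = float('not_a_number')` raises ValueError; `items.append(92)` is not reached.
3. bare `except` matches → `items.append(56)` → items = [18, 56].
4. finally always runs: `items.append(89)` → items = [18, 56, 89].
Result: [18, 56, 89]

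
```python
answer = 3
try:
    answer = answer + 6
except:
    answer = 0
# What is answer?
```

Step-by-step execution trace:
1. answer starts at 3.
2. try: `answer = answer + 6` → answer = 9. No exception raised.
3. `except` is skipped.
Result: 9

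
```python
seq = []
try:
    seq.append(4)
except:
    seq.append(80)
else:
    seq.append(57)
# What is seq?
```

Step-by-step execution trace:
1. try: `seq.append(4)` → seq = [4]. No exception raised.
2. `except` is skipped.
3. `else` runs (try completed without exception): `seq.append(57)` → seq = [4, 57].
Result: [4, 57]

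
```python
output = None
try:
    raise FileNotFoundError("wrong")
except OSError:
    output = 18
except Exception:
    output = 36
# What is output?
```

Step-by-step execution trace:
1. `raise FileNotFoundError(...)` raises FileNotFoundError.
2. `except OSError` matches (FileNotFoundError is a subclass of OSError) → output = 18.
3. `except Exception` is not reached.
Result: 18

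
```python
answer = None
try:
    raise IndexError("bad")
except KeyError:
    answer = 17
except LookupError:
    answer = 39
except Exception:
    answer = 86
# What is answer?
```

Step-by-step execution trace:
1. `raise IndexError(...)` raises IndexError.
2. `except KeyError` does not match (IndexError is not a subclass of KeyError); skipped.
3. `except LookupError` matches (IndexError is a subclass of LookupError) → answer = 39.
4. `except Exception` is not reached.
Result: 39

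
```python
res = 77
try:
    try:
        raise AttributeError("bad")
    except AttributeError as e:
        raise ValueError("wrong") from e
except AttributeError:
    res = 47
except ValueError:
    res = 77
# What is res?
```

Step-by-step execution trace:
1. Inner try raises AttributeError; inner `except AttributeError as e` catches it.
2. `raise ValueError(...) from e` raises ValueError (AttributeError is attached as __cause__, but only ValueError is active).
3. Outer `except AttributeError` does not match ValueError; skipped.
4. Outer `except ValueError` matches → res = 77.
Result: 77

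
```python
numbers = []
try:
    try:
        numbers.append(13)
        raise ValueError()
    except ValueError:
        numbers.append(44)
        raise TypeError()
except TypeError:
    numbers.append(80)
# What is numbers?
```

Step-by-step execution trace:
1. Inner try: `numbers.append(13)` → numbers = [13].
2. `raise ValueError()` raises ValueError.
3. Inner `except ValueError` matches → `numbers.append(44)` → numbers = [13, 44].
4. `raise TypeError()` raises TypeError; propagates to outer try.
5. Outer `except TypeError` matches → `numbers.append(80)` → numbers = [13, 44, 80].
Result: [13, 44, 80]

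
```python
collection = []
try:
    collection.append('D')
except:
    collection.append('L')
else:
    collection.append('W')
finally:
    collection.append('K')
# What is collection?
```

Step-by-step execution trace:
1. try: `collection.append('D')` → collection = ['D']. No exception raised.
2. `except` is skipped.
3. `else` runs: `collection.append('W')` → collection = ['D', 'W'].
4. `finally` always runs: `collection.append('K')` → collection = ['D', 'W', 'K'].
Result: ['D', 'W', 'K']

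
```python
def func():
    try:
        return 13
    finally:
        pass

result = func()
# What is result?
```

Step-by-step execution trace:
1. `func()` enters try: `return 13` sets pending return value 13.
2. Before returning, `finally: pass` runs (no effect).
3. func() returns 13 → result = 13.
Result: 13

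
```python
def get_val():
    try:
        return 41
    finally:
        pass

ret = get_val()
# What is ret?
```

Step-by-step execution trace:
1. `get_val()` enters try: `return 41` sets pending return value 41.
2. Before returning, `finally: pass` runs (no effect).
3. get_val() returns 41 → ret = 41.
Result: 41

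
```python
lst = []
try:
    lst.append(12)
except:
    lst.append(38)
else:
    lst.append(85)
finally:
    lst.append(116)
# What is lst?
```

Step-by-step execution trace:
1. try: `lst.append(12)` → lst = [12]. No exception raised.
2. `except` is skipped.
3. `else` runs: `lst.append(85)` → lst = [12, 85].
4. `finally` always runs: `lst.append(116)` → lst = [12, 85, 116].
Result: [12, 85, 116]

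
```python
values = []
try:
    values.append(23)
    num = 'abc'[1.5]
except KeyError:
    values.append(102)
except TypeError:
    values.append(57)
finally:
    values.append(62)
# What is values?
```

Step-by-step execution trace:
1. try: `values.append(23)` → values = [23].
2. `num = 'abc'[1.5]` raises TypeError.
3. `except KeyError` does not match TypeError; skipped.
4. `except TypeError` matches → `values.append(57)` → values = [23, 57].
5. finally always runs: `values.append(62)` → values = [23, 57, 62].
Result: [23, 57, 62]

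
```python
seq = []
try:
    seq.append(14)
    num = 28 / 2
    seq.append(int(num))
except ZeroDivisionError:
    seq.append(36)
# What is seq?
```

Step-by-step execution trace:
1. try: `seq.append(14)` → seq = [14].
2. `num = 28 / 2` → num = 14.0. No exception raised.
3. `seq.append(int(num))` → seq = [14, 14].
4. `except ZeroDivisionError` is skipped (no exception was raised).
Result: [14, 14]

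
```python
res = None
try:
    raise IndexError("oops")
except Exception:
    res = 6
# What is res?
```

Step-by-step execution trace:
1. `raise IndexError(...)` raises IndexError.
2. `except Exception` matches (IndexError is a subclass of Exception) → res = 6.
Result: 6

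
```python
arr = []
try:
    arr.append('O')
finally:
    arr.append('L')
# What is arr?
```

Step-by-step execution trace:
1. try: `arr.append('O')` → arr = ['O'].
2. The try body completes without raising.
3. finally always runs: `arr.append('L')` → arr = ['O', 'L'].
Result: ['O', 'L']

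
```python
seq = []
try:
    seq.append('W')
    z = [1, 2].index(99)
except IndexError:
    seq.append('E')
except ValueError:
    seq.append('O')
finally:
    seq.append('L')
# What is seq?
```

Step-by-step execution trace:
1. try: `seq.append('W')` → seq = ['W'].
2. `z = [1, 2].index(99)` raises ValueError.
3. `except IndexError` does not match ValueError; skipped.
4. `except ValueError` matches → `seq.append('O')` → seq = ['W', 'O'].
5. finally always runs: `seq.append('L')` → seq = ['W', 'O', 'L'].
Result: ['W', 'O', 'L']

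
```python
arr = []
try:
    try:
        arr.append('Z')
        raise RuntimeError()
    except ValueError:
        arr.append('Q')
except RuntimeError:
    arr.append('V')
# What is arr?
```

Step-by-step execution trace:
1. Inner try: `arr.append('Z')` → arr = ['Z'].
2. `raise RuntimeError()` raises RuntimeError.
3. Inner `except ValueError` does not match RuntimeError; exception propagates to outer try.
4. Outer `except RuntimeError` matches → `arr.append('V')` → arr = ['Z', 'V'].
Result: ['Z', 'V']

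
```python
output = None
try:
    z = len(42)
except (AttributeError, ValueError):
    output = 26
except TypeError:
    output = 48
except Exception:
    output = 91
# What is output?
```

Step-by-step execution trace:
1. `z = len(42)` raises TypeError.
2. `except (AttributeError, ValueError)` does not match TypeError; skipped.
3. `except TypeError` matches (exact type match) → output = 48.
4. `except Exception` is not reached.
Result: 48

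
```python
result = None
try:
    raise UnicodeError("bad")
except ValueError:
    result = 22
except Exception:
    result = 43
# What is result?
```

Step-by-step execution trace:
1. `raise UnicodeError(...)` raises UnicodeError.
2. `except ValueError` matches (UnicodeError is a subclass of ValueError) → result = 22.
3. `except Exception` is not reached.
Result: 22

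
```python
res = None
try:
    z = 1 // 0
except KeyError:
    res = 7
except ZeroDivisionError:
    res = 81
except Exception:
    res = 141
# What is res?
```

Step-by-step execution trace:
1. `z = 1 // 0` raises ZeroDivisionError.
2. `except KeyError` does not match ZeroDivisionError; skipped.
3. `except ZeroDivisionError` matches → res = 81.
4. Remaining except clauses are skipped.
Result: 81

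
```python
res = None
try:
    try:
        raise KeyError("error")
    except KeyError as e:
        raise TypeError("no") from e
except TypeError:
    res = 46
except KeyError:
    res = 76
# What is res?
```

Step-by-step execution trace:
1. Inner try raises KeyError; inner `except KeyError as e` catches it.
2. `raise TypeError(...) from e` raises TypeError (KeyError is attached as __cause__, but only TypeError is active).
3. Outer `except TypeError` matches → res = 46.
4. `except KeyError` is not reached.
Result: 46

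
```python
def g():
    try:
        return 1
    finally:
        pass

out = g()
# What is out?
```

Step-by-step execution trace:
1. `g()` enters try: `return 1` sets pending return value 1.
2. Before returning, `finally: pass` runs (no effect).
3. g() returns 1 → out = 1.
Result: 1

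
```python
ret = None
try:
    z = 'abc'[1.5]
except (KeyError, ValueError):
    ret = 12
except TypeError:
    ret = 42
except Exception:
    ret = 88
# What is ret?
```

Step-by-step execution trace:
1. `z = 'abc'[1.5]` raises TypeError.
2. `except (KeyError, ValueError)` does not match TypeError; skipped.
3. `except TypeError` matches (exact type match) → ret = 42.
4. `except Exception` is not reached.
Result: 42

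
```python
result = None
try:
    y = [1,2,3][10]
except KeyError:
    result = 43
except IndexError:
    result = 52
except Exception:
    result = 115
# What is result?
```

Step-by-step execution trace:
1. `y = [1,2,3][10]` raises IndexError.
2. `except KeyError` does not match IndexError; skipped.
3. `except IndexError` matches → result = 52.
4. Remaining except clauses are skipped.
Result: 52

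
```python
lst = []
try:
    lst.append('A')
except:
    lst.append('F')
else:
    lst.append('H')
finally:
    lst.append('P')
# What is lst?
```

Step-by-step execution trace:
1. try: `lst.append('A')` → lst = ['A']. No exception raised.
2. `except` is skipped.
3. `else` runs: `lst.append('H')` → lst = ['A', 'H'].
4. `finally` always runs: `lst.append('P')` → lst = ['A', 'H', 'P'].
Result: ['A', 'H', 'P']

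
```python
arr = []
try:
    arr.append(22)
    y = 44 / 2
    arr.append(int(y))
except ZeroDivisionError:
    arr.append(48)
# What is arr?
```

Step-by-step execution trace:
1. try: `arr.append(22)` → arr = [22].
2. `y = 44 / 2` → y = 22.0. No exception raised.
3. `arr.append(int(y))` → arr = [22, 22].
4. `except ZeroDivisionError` is skipped (no exception was raised).
Result: [22, 22]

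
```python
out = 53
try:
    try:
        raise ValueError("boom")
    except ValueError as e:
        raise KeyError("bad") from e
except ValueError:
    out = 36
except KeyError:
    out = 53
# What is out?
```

Step-by-step execution trace:
1. Inner try raises ValueError; inner `except ValueError as e` catches it.
2. `raise KeyError(...) from e` raises KeyError (ValueError is attached as __cause__, but only KeyError is active).
3. Outer `except ValueError` does not match KeyError; skipped.
4. Outer `except KeyError` matches → out = 53.
Result: 53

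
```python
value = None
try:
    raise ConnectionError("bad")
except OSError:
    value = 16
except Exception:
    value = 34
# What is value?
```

Step-by-step execution trace:
1. `raise ConnectionError(...)` raises ConnectionError.
2. `except OSError` matches (ConnectionError is a subclass of OSError) → value = 16.
3. `except Exception` is not reached.
Result: 16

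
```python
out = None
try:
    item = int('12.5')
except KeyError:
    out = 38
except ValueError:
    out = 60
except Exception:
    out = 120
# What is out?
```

Step-by-step execution trace:
1. `item = int('12.5')` raises ValueError.
2. `except KeyError` does not match ValueError; skipped.
3. `except ValueError` matches → out = 60.
4. Remaining except clauses are skipped.
Result: 60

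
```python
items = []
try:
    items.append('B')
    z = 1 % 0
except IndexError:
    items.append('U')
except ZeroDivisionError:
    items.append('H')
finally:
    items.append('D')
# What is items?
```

Step-by-step execution trace:
1. try: `items.append('B')` → items = ['B'].
2. `z = 1 % 0` raises ZeroDivisionError.
3. `except IndexError` does not match ZeroDivisionError; skipped.
4. `except ZeroDivisionError` matches → `items.append('H')` → items = ['B', 'H'].
5. finally always runs: `items.append('D')` → items = ['B', 'H', 'D'].
Result: ['B', 'H', 'D']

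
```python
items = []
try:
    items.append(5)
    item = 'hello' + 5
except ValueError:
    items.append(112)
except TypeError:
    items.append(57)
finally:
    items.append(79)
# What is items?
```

Step-by-step execution trace:
1. try: `items.append(5)` → items = [5].
2. `item = 'hello' + 5` raises TypeError.
3. `except ValueError` does not match TypeError; skipped.
4. `except TypeError` matches → `items.append(57)` → items = [5, 57].
5. finally always runs: `items.append(79)` → items = [5, 57, 79].
Result: [5, 57, 79]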